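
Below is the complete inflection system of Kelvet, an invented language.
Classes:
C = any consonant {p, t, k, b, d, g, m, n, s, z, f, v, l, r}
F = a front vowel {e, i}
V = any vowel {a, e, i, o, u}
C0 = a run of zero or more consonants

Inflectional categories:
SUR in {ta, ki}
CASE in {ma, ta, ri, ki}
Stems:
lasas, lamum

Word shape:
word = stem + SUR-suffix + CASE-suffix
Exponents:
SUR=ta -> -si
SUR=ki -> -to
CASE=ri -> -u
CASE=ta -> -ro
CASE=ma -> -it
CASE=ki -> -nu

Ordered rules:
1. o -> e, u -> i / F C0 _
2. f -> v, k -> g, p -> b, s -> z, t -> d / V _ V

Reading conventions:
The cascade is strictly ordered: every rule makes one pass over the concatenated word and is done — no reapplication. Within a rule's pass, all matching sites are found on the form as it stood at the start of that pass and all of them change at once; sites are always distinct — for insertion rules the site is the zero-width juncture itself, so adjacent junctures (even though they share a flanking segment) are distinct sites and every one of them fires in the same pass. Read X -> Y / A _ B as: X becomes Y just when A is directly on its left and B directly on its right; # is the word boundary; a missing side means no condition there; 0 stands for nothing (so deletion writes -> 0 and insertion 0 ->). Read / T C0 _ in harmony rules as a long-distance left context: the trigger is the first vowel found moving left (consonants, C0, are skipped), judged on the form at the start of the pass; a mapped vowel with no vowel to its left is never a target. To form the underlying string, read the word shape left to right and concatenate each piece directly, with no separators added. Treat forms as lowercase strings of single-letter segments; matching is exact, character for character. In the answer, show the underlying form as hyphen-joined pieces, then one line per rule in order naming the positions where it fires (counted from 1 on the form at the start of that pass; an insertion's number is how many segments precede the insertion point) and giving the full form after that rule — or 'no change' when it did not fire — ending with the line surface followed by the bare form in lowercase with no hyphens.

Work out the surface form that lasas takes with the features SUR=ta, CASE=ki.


underlying: lasas-si-nu
1. o -> e, u -> i / F C0 _: fires at position(s) 9: lasassini
2. f -> v, k -> g, p -> b, s -> z, t -> d / V _ V: fires at position(s) 3: lazassini
surface: lazassini


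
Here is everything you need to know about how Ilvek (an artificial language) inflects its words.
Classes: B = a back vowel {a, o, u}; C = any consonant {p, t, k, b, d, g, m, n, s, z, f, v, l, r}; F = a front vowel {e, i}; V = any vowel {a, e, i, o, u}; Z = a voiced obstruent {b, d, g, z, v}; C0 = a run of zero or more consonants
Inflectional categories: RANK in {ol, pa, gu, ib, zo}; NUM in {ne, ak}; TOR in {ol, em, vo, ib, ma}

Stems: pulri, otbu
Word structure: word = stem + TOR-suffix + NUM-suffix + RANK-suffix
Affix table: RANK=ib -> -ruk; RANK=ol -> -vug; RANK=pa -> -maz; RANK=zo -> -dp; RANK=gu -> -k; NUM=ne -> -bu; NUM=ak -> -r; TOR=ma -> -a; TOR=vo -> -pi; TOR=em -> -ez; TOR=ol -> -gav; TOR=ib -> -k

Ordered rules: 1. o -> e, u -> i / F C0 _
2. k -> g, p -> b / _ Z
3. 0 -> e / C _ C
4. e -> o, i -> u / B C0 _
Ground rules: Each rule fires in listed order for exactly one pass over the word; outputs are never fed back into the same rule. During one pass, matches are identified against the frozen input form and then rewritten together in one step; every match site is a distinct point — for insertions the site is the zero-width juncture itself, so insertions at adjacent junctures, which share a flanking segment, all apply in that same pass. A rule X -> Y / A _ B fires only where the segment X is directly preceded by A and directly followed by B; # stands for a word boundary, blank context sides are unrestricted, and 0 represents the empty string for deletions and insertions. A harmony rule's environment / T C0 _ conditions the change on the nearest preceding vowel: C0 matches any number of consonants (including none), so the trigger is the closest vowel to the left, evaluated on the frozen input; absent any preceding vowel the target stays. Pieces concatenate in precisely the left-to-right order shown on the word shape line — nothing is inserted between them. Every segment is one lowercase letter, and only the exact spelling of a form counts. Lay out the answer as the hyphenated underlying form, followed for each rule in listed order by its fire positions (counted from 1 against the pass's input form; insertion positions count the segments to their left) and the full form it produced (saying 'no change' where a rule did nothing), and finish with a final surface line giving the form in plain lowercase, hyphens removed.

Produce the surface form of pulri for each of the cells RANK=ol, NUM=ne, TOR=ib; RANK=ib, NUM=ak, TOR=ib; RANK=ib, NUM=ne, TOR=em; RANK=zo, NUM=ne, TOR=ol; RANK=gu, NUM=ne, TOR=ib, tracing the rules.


cell RANK=ol, NUM=ne, TOR=ib:
underlying: pulri-k-bu-vug
1. o -> e, u -> i / F C0 _: fires at position(s) 8: pulrikbivug
2. k -> g, p -> b / _ Z: fires at position(s) 6: pulrigbivug
3. 0 -> e / C _ C: inserts after position(s) 3, 6: pulerigebivug
4. e -> o, i -> u / B C0 _: fires at position(s) 4: pulorigebivug
surface: pulorigebivug

cell RANK=ib, NUM=ak, TOR=ib:
underlying: pulri-k-r-ruk
1. o -> e, u -> i / F C0 _: fires at position(s) 9: pulrikrrik
2. k -> g, p -> b / _ Z: no change
3. 0 -> e / C _ C: inserts after position(s) 3, 6, 7: pulerikererik
4. e -> o, i -> u / B C0 _: fires at position(s) 4: pulorikererik
surface: pulorikererik

cell RANK=ib, NUM=ne, TOR=em:
underlying: pulri-ez-bu-ruk
1. o -> e, u -> i / F C0 _: fires at position(s) 9: pulriezbiruk
2. k -> g, p -> b / _ Z: no change
3. 0 -> e / C _ C: inserts after position(s) 3, 7: puleriezebiruk
4. e -> o, i -> u / B C0 _: fires at position(s) 4: puloriezebiruk
surface: puloriezebiruk

cell RANK=zo, NUM=ne, TOR=ol:
underlying: pulri-gav-bu-dp
1. o -> e, u -> i / F C0 _: no change
2. k -> g, p -> b / _ Z: no change
3. 0 -> e / C _ C: inserts after position(s) 3, 8, 11: pulerigavebudep
4. e -> o, i -> u / B C0 _: fires at position(s) 4, 10, 14: pulorigavobudop
surface: pulorigavobudop

cell RANK=gu, NUM=ne, TOR=ib:
underlying: pulri-k-bu-k
1. o -> e, u -> i / F C0 _: fires at position(s) 8: pulrikbik
2. k -> g, p -> b / _ Z: fires at position(s) 6: pulrigbik
3. 0 -> e / C _ C: inserts after position(s) 3, 6: pulerigebik
4. e -> o, i -> u / B C0 _: fires at position(s) 4: pulorigebik
surface: pulorigebik


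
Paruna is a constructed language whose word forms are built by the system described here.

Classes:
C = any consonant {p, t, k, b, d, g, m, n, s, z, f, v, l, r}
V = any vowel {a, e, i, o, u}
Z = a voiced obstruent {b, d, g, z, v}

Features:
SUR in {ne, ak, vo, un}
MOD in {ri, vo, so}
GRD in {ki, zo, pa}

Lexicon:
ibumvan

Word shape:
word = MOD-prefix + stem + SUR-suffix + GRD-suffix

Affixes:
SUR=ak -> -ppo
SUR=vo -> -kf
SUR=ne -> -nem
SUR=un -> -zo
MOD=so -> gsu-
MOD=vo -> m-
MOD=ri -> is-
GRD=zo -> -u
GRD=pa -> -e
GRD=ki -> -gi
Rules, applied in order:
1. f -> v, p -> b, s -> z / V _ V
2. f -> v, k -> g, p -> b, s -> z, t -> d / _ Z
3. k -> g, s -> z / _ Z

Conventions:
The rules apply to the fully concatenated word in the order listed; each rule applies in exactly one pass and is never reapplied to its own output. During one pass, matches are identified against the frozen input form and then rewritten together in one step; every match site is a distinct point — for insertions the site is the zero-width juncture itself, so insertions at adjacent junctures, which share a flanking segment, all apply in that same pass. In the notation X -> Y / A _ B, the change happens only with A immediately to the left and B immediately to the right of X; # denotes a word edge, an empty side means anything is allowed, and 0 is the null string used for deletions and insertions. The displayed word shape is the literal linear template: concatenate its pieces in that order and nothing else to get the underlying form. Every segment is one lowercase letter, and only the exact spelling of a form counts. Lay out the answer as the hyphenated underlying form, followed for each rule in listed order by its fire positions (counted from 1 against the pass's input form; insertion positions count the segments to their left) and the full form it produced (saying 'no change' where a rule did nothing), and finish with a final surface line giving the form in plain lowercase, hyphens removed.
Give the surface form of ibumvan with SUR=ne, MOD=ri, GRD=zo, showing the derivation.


underlying: is-ibumvan-nem-u
1. f -> v, p -> b, s -> z / V _ V: fires at position(s) 2: izibumvannemu
2. f -> v, k -> g, p -> b, s -> z, t -> d / _ Z: no change
3. k -> g, s -> z / _ Z: no change
surface: izibumvannemu


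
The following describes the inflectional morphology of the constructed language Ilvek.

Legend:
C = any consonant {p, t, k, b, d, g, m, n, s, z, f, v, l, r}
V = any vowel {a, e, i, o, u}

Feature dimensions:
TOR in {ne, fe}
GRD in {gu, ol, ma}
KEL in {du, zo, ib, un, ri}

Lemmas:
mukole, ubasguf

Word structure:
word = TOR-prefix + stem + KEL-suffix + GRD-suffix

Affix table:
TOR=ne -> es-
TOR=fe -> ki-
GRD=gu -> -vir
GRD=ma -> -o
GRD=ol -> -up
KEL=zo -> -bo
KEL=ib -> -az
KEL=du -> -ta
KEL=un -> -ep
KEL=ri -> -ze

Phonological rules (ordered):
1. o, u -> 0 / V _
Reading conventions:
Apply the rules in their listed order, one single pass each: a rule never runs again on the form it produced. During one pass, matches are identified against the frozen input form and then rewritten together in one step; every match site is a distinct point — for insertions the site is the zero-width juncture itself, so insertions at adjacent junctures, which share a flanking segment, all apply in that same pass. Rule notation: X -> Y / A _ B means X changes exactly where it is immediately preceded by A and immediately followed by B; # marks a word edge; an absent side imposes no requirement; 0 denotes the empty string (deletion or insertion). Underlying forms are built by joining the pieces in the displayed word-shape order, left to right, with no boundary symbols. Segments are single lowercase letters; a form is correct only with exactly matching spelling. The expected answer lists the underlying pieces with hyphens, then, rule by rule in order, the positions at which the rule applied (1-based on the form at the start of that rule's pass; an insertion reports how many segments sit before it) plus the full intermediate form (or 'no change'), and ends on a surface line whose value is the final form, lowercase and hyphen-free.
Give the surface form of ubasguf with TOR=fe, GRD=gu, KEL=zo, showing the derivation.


underlying: ki-ubasguf-bo-vir
1. o, u -> 0 / V _: fires at position(s) 3: kibasgufbovir
surface: kibasgufbovir


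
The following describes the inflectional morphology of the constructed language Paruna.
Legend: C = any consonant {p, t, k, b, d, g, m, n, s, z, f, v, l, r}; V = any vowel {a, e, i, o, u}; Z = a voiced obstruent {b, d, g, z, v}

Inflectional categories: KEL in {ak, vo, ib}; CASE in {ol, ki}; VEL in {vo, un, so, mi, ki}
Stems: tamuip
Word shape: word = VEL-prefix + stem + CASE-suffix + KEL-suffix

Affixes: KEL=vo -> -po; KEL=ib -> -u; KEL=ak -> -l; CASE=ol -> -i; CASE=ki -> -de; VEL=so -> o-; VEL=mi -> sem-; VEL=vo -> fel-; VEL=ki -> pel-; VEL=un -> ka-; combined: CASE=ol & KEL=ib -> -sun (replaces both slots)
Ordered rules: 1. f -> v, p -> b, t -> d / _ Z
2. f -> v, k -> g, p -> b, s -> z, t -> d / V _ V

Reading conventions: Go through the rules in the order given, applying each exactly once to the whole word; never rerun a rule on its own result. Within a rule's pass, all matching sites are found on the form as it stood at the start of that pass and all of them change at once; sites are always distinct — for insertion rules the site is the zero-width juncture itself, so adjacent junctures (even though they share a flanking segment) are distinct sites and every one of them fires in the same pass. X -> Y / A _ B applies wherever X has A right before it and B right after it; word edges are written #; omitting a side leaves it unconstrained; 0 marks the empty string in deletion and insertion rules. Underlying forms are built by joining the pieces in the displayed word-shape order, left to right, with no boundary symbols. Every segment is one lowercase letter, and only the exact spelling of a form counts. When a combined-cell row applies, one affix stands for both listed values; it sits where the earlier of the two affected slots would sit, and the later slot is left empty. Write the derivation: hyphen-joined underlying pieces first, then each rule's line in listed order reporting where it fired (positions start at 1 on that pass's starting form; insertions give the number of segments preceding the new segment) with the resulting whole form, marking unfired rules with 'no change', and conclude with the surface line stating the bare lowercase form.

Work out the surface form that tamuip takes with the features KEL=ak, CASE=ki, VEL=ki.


underlying: pel-tamuip-de-l
1. f -> v, p -> b, t -> d / _ Z: fires at position(s) 9: peltamuibdel
2. f -> v, k -> g, p -> b, s -> z, t -> d / V _ V: no change
surface: peltamuibdel


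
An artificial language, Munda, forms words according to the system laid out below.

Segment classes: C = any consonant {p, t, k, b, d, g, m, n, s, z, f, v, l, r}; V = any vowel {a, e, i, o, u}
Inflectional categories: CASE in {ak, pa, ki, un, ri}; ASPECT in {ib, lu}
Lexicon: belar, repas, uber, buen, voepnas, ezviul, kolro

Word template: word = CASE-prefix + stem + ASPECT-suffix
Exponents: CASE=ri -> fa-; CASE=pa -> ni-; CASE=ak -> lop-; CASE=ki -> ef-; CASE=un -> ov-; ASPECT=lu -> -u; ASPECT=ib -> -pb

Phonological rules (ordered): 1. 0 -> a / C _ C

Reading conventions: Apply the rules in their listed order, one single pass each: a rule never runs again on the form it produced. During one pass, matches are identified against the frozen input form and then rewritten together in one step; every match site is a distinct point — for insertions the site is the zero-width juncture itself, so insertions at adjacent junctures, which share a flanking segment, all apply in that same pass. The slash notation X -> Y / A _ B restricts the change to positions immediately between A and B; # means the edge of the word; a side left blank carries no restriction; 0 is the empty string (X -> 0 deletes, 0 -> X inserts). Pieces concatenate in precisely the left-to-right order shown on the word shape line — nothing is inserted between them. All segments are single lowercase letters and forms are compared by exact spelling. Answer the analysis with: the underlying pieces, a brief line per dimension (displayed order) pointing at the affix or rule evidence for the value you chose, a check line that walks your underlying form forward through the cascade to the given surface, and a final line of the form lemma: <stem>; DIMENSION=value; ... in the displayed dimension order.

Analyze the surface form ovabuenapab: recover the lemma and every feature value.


underlying: ov-buen-pb
CASE=un - signalled by the affix ov-
ASPECT=ib - signalled by the affix -pb
check: ovbuenpb -> ovabuenapab
lemma: buen; CASE=un; ASPECT=ib


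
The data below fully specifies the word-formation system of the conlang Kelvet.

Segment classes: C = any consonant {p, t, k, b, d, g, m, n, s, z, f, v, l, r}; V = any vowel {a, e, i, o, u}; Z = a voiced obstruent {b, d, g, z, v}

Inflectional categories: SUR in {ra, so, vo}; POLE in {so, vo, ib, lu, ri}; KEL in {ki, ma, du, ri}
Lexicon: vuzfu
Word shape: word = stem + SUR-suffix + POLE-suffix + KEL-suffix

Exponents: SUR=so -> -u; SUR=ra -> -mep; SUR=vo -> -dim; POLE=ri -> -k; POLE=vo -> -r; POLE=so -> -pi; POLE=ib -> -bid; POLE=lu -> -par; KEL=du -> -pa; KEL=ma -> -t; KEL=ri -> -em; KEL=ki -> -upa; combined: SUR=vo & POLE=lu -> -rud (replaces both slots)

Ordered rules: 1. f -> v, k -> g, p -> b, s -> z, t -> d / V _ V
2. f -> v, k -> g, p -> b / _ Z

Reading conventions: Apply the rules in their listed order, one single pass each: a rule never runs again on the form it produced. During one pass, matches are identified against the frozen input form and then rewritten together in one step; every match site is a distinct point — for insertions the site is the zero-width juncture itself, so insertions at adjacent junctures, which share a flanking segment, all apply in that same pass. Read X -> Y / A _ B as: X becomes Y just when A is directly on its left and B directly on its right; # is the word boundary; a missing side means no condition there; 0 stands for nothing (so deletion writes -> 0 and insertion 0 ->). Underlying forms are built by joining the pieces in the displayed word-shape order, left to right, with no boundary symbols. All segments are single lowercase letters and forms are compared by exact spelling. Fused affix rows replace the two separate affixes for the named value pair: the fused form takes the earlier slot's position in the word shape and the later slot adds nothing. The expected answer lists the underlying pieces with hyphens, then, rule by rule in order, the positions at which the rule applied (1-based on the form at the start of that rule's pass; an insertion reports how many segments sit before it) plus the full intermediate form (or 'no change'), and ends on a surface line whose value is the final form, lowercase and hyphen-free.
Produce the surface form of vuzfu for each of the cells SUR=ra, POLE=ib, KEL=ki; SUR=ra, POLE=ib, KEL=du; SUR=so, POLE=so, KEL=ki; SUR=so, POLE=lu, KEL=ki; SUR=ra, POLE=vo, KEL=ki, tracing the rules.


cell SUR=ra, POLE=ib, KEL=ki:
underlying: vuzfu-mep-bid-upa
1. f -> v, k -> g, p -> b, s -> z, t -> d / V _ V: fires at position(s) 13: vuzfumepbiduba
2. f -> v, k -> g, p -> b / _ Z: fires at position(s) 8: vuzfumebbiduba
surface: vuzfumebbiduba

cell SUR=ra, POLE=ib, KEL=du:
underlying: vuzfu-mep-bid-pa
1. f -> v, k -> g, p -> b, s -> z, t -> d / V _ V: no change
2. f -> v, k -> g, p -> b / _ Z: fires at position(s) 8: vuzfumebbidpa
surface: vuzfumebbidpa

cell SUR=so, POLE=so, KEL=ki:
underlying: vuzfu-u-pi-upa
1. f -> v, k -> g, p -> b, s -> z, t -> d / V _ V: fires at position(s) 7, 10: vuzfuubiuba
2. f -> v, k -> g, p -> b / _ Z: no change
surface: vuzfuubiuba

cell SUR=so, POLE=lu, KEL=ki:
underlying: vuzfu-u-par-upa
1. f -> v, k -> g, p -> b, s -> z, t -> d / V _ V: fires at position(s) 7, 11: vuzfuubaruba
2. f -> v, k -> g, p -> b / _ Z: no change
surface: vuzfuubaruba

cell SUR=ra, POLE=vo, KEL=ki:
underlying: vuzfu-mep-r-upa
1. f -> v, k -> g, p -> b, s -> z, t -> d / V _ V: fires at position(s) 11: vuzfumepruba
2. f -> v, k -> g, p -> b / _ Z: no change
surface: vuzfumepruba


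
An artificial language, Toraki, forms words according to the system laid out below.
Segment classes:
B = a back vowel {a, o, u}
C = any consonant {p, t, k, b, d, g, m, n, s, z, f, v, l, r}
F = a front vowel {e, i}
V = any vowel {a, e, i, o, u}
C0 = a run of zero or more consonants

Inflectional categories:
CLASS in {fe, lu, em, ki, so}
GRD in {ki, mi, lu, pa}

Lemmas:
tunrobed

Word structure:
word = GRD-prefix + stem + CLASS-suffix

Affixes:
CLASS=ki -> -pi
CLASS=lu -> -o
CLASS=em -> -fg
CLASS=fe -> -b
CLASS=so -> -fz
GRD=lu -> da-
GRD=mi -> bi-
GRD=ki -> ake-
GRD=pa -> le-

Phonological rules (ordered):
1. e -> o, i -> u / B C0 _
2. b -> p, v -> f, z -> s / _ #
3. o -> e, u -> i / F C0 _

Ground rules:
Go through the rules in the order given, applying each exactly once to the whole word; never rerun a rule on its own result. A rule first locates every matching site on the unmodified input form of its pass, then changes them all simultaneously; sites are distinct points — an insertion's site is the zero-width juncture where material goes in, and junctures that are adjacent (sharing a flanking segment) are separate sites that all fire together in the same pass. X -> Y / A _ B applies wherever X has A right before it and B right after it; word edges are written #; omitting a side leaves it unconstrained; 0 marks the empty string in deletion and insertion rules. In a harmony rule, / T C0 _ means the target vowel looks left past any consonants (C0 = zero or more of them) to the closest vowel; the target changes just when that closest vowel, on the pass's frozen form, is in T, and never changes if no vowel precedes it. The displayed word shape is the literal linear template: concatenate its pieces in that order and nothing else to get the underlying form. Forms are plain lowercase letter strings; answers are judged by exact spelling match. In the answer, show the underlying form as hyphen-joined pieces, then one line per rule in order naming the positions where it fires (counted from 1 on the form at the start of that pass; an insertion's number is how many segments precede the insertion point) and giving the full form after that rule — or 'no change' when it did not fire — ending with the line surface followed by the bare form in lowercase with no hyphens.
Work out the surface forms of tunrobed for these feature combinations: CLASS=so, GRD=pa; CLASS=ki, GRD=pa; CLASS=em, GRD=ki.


cell CLASS=so, GRD=pa:
underlying: le-tunrobed-fz
1. e -> o, i -> u / B C0 _: fires at position(s) 9: letunrobodfz
2. b -> p, v -> f, z -> s / _ #: fires at position(s) 12: letunrobodfs
3. o -> e, u -> i / F C0 _: fires at position(s) 4: letinrobodfs
surface: letinrobodfs

cell CLASS=ki, GRD=pa:
underlying: le-tunrobed-pi
1. e -> o, i -> u / B C0 _: fires at position(s) 9: letunrobodpi
2. b -> p, v -> f, z -> s / _ #: no change
3. o -> e, u -> i / F C0 _: fires at position(s) 4: letinrobodpi
surface: letinrobodpi

cell CLASS=em, GRD=ki:
underlying: ake-tunrobed-fg
1. e -> o, i -> u / B C0 _: fires at position(s) 3, 10: akotunrobodfg
2. b -> p, v -> f, z -> s / _ #: no change
3. o -> e, u -> i / F C0 _: no change
surface: akotunrobodfg


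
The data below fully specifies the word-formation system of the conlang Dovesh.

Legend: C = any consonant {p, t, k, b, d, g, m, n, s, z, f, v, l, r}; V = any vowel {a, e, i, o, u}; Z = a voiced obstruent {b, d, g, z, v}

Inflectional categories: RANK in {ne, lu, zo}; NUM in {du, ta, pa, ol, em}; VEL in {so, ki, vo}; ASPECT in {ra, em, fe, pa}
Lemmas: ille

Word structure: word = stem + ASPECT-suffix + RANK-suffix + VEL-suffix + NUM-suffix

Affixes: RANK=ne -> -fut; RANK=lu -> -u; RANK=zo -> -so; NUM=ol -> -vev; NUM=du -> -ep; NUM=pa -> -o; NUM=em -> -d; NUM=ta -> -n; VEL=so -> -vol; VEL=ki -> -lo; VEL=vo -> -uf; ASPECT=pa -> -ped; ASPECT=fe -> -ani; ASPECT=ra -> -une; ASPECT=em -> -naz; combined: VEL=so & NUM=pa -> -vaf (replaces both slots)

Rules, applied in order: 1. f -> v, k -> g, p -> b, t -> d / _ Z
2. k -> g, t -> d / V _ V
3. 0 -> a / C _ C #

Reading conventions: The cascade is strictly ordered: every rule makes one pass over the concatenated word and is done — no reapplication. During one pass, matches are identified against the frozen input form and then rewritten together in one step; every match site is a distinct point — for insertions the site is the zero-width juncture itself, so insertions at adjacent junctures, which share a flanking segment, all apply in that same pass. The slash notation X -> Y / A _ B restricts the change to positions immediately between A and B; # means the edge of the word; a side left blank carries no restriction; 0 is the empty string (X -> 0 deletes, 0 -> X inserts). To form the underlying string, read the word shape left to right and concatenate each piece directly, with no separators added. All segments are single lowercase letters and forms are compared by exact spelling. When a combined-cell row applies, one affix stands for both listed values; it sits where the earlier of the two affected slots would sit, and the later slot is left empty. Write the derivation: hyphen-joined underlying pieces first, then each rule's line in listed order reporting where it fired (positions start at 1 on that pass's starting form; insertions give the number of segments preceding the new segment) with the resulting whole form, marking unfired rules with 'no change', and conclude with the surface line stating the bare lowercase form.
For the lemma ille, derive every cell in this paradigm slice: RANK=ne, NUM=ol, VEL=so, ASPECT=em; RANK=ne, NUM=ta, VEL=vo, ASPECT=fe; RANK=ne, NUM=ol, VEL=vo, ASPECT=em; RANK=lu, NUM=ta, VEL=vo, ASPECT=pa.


cell RANK=ne, NUM=ol, VEL=so, ASPECT=em:
underlying: ille-naz-fut-vol-vev
1. f -> v, k -> g, p -> b, t -> d / _ Z: fires at position(s) 10: illenazfudvolvev
2. k -> g, t -> d / V _ V: no change
3. 0 -> a / C _ C #: no change
surface: illenazfudvolvev

cell RANK=ne, NUM=ta, VEL=vo, ASPECT=fe:
underlying: ille-ani-fut-uf-n
1. f -> v, k -> g, p -> b, t -> d / _ Z: no change
2. k -> g, t -> d / V _ V: fires at position(s) 10: illeanifudufn
3. 0 -> a / C _ C #: inserts after position(s) 12: illeanifudufan
surface: illeanifudufan

cell RANK=ne, NUM=ol, VEL=vo, ASPECT=em:
underlying: ille-naz-fut-uf-vev
1. f -> v, k -> g, p -> b, t -> d / _ Z: fires at position(s) 12: illenazfutuvvev
2. k -> g, t -> d / V _ V: fires at position(s) 10: illenazfuduvvev
3. 0 -> a / C _ C #: no change
surface: illenazfuduvvev

cell RANK=lu, NUM=ta, VEL=vo, ASPECT=pa:
underlying: ille-ped-u-uf-n
1. f -> v, k -> g, p -> b, t -> d / _ Z: no change
2. k -> g, t -> d / V _ V: no change
3. 0 -> a / C _ C #: inserts after position(s) 10: illepeduufan
surface: illepeduufan


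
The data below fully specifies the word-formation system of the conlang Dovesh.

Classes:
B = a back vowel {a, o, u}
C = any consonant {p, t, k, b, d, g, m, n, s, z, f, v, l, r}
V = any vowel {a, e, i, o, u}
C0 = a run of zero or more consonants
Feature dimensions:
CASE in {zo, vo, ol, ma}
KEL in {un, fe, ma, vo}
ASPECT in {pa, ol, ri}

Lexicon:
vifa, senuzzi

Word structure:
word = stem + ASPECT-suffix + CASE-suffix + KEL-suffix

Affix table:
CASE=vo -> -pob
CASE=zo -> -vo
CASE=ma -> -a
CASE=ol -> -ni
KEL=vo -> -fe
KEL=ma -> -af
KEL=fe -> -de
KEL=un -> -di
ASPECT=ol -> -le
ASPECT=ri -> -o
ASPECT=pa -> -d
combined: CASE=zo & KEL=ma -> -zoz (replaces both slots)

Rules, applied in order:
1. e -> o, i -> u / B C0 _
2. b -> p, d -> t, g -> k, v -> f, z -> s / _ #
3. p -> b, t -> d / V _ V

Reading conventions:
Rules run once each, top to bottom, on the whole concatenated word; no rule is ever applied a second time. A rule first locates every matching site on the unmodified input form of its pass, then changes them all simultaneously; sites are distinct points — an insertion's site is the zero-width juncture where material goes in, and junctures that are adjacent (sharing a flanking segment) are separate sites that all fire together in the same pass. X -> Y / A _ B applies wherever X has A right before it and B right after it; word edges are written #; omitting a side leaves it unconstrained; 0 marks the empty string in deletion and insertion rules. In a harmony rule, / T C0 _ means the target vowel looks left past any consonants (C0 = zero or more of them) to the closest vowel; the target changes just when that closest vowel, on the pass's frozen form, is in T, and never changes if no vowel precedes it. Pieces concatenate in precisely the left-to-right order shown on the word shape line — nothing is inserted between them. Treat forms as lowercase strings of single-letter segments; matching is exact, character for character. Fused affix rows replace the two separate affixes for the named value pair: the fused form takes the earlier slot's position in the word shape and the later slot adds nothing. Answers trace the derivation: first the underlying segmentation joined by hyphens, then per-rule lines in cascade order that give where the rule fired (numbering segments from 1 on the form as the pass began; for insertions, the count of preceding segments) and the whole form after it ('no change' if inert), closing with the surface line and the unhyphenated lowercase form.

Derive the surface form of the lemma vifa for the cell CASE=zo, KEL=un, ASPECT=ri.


underlying: vifa-o-vo-di
1. e -> o, i -> u / B C0 _: fires at position(s) 9: vifaovodu
2. b -> p, d -> t, g -> k, v -> f, z -> s / _ #: no change
3. p -> b, t -> d / V _ V: no change
surface: vifaovodu


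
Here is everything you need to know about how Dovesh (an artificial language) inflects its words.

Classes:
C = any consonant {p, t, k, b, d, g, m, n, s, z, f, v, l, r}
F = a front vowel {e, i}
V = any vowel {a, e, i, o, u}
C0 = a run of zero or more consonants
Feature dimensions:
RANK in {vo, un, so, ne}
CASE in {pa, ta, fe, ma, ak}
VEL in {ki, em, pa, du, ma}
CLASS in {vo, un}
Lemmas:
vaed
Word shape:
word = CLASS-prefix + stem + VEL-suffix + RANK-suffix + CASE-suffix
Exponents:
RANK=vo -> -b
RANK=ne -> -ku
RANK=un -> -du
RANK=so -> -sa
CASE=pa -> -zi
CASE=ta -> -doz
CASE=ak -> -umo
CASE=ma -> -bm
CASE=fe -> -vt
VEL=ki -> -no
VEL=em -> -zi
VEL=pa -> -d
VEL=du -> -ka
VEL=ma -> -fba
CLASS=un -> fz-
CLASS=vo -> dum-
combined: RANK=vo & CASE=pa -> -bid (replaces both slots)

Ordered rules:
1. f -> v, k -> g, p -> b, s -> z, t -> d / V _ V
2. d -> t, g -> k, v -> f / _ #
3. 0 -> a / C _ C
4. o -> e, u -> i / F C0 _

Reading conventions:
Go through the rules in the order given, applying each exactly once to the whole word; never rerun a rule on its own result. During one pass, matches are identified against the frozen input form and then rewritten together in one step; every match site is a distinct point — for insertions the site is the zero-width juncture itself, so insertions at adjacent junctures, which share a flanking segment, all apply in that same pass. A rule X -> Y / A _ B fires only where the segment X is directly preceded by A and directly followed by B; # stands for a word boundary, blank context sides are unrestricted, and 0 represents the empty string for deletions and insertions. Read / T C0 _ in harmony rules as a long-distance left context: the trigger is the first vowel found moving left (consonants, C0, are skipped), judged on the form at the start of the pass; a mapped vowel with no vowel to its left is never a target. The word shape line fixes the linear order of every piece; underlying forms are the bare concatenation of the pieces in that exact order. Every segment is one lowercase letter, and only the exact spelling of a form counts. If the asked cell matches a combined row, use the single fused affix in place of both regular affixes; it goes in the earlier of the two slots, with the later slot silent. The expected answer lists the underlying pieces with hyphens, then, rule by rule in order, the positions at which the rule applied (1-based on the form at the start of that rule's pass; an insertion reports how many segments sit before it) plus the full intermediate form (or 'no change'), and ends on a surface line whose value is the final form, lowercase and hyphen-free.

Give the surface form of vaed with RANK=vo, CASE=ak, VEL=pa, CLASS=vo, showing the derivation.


underlying: dum-vaed-d-b-umo
1. f -> v, k -> g, p -> b, s -> z, t -> d / V _ V: no change
2. d -> t, g -> k, v -> f / _ #: no change
3. 0 -> a / C _ C: inserts after position(s) 3, 7, 8: dumavaedadabumo
4. o -> e, u -> i / F C0 _: no change
surface: dumavaedadabumo


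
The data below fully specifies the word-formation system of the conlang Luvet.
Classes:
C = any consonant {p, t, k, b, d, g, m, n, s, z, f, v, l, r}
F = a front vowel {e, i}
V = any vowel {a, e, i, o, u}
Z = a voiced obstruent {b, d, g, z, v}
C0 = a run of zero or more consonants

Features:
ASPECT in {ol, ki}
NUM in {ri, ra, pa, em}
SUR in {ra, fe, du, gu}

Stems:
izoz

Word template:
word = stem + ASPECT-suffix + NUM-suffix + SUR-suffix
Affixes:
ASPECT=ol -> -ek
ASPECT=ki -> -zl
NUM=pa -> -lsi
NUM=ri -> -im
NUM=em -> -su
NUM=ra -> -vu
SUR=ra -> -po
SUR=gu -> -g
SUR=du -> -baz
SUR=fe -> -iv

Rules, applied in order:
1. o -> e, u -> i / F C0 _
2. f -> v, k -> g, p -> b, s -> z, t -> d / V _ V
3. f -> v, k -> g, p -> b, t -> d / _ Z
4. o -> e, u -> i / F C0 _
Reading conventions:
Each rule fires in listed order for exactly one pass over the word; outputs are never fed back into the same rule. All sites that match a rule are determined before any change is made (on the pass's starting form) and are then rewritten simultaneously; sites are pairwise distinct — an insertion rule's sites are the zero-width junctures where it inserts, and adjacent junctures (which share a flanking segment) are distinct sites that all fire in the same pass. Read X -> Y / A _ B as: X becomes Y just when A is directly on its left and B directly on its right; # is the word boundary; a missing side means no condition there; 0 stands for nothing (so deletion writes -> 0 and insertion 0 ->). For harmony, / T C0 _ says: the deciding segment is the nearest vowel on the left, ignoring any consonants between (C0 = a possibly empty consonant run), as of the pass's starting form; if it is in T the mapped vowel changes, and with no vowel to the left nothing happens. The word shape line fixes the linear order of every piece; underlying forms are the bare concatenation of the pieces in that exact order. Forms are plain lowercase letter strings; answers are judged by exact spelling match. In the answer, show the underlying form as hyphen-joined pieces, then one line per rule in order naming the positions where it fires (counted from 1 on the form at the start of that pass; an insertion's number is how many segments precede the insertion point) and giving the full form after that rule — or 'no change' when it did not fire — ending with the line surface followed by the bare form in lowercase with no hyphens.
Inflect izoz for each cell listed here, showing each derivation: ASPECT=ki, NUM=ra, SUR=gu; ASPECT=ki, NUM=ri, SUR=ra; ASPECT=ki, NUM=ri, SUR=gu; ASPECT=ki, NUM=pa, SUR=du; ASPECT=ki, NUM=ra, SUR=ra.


cell ASPECT=ki, NUM=ra, SUR=gu:
underlying: izoz-zl-vu-g
1. o -> e, u -> i / F C0 _: fires at position(s) 3: izezzlvug
2. f -> v, k -> g, p -> b, s -> z, t -> d / V _ V: no change
3. f -> v, k -> g, p -> b, t -> d / _ Z: no change
4. o -> e, u -> i / F C0 _: fires at position(s) 8: izezzlvig
surface: izezzlvig

cell ASPECT=ki, NUM=ri, SUR=ra:
underlying: izoz-zl-im-po
1. o -> e, u -> i / F C0 _: fires at position(s) 3, 10: izezzlimpe
2. f -> v, k -> g, p -> b, s -> z, t -> d / V _ V: no change
3. f -> v, k -> g, p -> b, t -> d / _ Z: no change
4. o -> e, u -> i / F C0 _: no change
surface: izezzlimpe

cell ASPECT=ki, NUM=ri, SUR=gu:
underlying: izoz-zl-im-g
1. o -> e, u -> i / F C0 _: fires at position(s) 3: izezzlimg
2. f -> v, k -> g, p -> b, s -> z, t -> d / V _ V: no change
3. f -> v, k -> g, p -> b, t -> d / _ Z: no change
4. o -> e, u -> i / F C0 _: no change
surface: izezzlimg

cell ASPECT=ki, NUM=pa, SUR=du:
underlying: izoz-zl-lsi-baz
1. o -> e, u -> i / F C0 _: fires at position(s) 3: izezzllsibaz
2. f -> v, k -> g, p -> b, s -> z, t -> d / V _ V: no change
3. f -> v, k -> g, p -> b, t -> d / _ Z: no change
4. o -> e, u -> i / F C0 _: no change
surface: izezzllsibaz

cell ASPECT=ki, NUM=ra, SUR=ra:
underlying: izoz-zl-vu-po
1. o -> e, u -> i / F C0 _: fires at position(s) 3: izezzlvupo
2. f -> v, k -> g, p -> b, s -> z, t -> d / V _ V: fires at position(s) 9: izezzlvubo
3. f -> v, k -> g, p -> b, t -> d / _ Z: no change
4. o -> e, u -> i / F C0 _: fires at position(s) 8: izezzlvibo
surface: izezzlvibo


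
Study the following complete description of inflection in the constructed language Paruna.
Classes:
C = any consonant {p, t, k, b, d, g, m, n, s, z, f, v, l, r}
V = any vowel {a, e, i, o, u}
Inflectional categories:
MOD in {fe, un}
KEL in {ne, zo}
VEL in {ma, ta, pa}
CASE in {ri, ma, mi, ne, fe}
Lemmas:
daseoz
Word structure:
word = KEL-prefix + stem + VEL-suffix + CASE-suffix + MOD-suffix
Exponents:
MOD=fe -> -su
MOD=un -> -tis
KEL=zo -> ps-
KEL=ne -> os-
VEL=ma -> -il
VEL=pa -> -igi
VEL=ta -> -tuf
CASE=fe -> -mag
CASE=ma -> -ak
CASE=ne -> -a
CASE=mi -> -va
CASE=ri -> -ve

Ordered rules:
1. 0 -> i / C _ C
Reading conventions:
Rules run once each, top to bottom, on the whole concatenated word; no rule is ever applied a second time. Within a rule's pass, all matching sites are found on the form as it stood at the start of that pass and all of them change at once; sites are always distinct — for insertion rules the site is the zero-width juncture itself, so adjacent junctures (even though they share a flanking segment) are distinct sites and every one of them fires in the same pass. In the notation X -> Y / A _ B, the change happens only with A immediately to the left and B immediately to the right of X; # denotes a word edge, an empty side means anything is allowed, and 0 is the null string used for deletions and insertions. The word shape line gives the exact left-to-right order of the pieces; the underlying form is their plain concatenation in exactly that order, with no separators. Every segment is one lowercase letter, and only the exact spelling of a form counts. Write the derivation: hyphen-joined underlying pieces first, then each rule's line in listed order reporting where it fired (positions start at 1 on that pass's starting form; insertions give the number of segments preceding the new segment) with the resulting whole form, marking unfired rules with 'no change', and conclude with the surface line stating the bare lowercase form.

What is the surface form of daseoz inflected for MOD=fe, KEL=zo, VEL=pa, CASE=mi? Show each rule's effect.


underlying: ps-daseoz-igi-va-su
1. 0 -> i / C _ C: inserts after position(s) 1, 2: pisidaseozigivasu
surface: pisidaseozigivasu


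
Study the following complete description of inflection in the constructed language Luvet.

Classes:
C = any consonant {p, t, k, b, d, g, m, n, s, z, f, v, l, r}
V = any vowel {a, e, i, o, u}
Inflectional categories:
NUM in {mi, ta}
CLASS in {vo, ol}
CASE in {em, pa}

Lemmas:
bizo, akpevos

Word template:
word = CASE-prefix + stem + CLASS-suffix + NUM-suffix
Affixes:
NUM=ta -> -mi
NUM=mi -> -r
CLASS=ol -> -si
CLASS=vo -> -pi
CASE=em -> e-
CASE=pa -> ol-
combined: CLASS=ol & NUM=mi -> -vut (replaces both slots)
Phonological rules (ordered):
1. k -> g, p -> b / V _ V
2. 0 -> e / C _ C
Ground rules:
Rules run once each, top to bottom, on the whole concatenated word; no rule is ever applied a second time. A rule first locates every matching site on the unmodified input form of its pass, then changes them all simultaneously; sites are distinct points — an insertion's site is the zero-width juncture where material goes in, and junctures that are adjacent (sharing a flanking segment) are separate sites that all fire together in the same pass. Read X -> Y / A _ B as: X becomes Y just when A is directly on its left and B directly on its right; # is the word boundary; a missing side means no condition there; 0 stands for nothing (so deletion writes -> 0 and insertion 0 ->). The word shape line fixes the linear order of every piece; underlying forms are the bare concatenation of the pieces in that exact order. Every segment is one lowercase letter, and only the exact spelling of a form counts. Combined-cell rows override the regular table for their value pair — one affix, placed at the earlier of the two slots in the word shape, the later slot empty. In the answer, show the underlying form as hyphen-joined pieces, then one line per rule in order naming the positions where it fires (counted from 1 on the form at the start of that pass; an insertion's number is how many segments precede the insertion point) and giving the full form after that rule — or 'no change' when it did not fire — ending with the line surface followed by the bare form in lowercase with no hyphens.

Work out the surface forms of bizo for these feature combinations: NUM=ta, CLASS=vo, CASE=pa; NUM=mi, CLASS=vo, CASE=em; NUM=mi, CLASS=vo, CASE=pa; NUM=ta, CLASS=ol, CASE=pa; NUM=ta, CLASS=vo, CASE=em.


cell NUM=ta, CLASS=vo, CASE=pa:
underlying: ol-bizo-pi-mi
1. k -> g, p -> b / V _ V: fires at position(s) 7: olbizobimi
2. 0 -> e / C _ C: inserts after position(s) 2: olebizobimi
surface: olebizobimi

cell NUM=mi, CLASS=vo, CASE=em:
underlying: e-bizo-pi-r
1. k -> g, p -> b / V _ V: fires at position(s) 6: ebizobir
2. 0 -> e / C _ C: no change
surface: ebizobir

cell NUM=mi, CLASS=vo, CASE=pa:
underlying: ol-bizo-pi-r
1. k -> g, p -> b / V _ V: fires at position(s) 7: olbizobir
2. 0 -> e / C _ C: inserts after position(s) 2: olebizobir
surface: olebizobir

cell NUM=ta, CLASS=ol, CASE=pa:
underlying: ol-bizo-si-mi
1. k -> g, p -> b / V _ V: no change
2. 0 -> e / C _ C: inserts after position(s) 2: olebizosimi
surface: olebizosimi

cell NUM=ta, CLASS=vo, CASE=em:
underlying: e-bizo-pi-mi
1. k -> g, p -> b / V _ V: fires at position(s) 6: ebizobimi
2. 0 -> e / C _ C: no change
surface: ebizobimi
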